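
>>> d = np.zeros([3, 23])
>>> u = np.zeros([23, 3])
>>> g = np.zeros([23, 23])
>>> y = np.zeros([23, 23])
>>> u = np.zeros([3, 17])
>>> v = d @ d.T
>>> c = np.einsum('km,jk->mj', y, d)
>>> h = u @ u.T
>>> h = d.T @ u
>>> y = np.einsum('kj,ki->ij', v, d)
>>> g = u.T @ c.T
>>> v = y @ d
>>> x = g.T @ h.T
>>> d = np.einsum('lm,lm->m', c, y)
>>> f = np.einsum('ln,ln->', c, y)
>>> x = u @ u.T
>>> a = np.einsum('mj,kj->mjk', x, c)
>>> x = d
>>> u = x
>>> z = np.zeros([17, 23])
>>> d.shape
(3,)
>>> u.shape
(3,)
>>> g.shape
(17, 23)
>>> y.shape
(23, 3)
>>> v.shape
(23, 23)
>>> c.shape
(23, 3)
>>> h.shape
(23, 17)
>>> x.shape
(3,)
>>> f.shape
()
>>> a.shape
(3, 3, 23)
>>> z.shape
(17, 23)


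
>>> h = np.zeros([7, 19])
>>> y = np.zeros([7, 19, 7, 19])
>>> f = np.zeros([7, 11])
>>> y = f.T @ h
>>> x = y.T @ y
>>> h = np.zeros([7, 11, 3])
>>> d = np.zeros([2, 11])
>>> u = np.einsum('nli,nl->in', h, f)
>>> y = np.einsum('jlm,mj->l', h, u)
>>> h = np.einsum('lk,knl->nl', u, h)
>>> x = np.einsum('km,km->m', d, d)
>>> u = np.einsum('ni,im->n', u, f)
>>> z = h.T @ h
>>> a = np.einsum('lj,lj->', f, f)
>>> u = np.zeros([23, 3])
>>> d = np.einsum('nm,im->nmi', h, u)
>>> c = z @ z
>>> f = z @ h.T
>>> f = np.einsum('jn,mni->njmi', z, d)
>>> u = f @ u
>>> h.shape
(11, 3)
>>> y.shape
(11,)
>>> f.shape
(3, 3, 11, 23)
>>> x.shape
(11,)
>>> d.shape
(11, 3, 23)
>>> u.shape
(3, 3, 11, 3)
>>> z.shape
(3, 3)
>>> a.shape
()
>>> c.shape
(3, 3)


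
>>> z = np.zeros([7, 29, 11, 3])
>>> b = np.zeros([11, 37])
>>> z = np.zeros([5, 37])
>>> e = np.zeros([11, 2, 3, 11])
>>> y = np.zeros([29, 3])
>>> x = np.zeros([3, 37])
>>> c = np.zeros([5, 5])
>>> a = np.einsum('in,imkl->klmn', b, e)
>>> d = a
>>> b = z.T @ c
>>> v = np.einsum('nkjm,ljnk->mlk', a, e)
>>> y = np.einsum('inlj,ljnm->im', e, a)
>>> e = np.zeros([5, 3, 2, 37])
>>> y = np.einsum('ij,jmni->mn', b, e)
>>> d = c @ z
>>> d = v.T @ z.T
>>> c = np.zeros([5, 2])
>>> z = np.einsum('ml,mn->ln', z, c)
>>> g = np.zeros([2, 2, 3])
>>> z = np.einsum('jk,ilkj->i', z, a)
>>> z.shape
(3,)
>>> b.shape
(37, 5)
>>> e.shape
(5, 3, 2, 37)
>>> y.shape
(3, 2)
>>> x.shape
(3, 37)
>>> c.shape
(5, 2)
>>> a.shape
(3, 11, 2, 37)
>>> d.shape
(11, 11, 5)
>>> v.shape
(37, 11, 11)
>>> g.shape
(2, 2, 3)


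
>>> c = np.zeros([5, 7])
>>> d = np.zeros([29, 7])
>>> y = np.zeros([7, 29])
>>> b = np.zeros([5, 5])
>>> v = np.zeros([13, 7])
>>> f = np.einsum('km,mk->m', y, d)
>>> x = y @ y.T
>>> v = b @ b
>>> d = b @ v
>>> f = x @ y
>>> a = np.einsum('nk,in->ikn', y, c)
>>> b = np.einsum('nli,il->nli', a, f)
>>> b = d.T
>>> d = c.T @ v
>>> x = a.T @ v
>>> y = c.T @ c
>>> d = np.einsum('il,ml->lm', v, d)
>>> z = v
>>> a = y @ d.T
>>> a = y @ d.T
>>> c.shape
(5, 7)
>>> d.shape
(5, 7)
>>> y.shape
(7, 7)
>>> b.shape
(5, 5)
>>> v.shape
(5, 5)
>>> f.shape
(7, 29)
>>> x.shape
(7, 29, 5)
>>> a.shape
(7, 5)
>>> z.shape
(5, 5)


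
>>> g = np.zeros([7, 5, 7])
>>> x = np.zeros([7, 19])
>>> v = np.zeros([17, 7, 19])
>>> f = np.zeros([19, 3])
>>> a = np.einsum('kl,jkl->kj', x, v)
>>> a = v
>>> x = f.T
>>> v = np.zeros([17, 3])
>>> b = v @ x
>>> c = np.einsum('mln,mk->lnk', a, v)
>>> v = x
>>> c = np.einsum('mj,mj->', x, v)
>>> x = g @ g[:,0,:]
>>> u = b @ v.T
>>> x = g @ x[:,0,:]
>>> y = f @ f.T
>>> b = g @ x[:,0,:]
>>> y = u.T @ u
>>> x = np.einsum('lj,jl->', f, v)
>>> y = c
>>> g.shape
(7, 5, 7)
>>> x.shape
()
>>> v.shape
(3, 19)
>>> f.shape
(19, 3)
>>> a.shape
(17, 7, 19)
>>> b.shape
(7, 5, 7)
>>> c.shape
()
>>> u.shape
(17, 3)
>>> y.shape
()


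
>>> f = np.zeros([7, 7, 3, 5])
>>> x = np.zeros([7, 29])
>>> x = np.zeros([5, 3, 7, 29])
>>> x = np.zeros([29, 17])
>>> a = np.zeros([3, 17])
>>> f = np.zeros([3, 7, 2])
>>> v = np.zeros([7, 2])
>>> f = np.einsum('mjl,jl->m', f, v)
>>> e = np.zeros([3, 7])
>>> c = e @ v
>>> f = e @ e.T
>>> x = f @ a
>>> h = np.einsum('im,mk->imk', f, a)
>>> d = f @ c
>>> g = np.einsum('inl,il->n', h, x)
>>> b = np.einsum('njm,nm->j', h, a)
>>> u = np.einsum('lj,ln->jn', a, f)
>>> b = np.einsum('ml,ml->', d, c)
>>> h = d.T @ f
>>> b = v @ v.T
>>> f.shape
(3, 3)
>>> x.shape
(3, 17)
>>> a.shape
(3, 17)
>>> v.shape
(7, 2)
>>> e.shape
(3, 7)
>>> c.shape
(3, 2)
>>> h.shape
(2, 3)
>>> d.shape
(3, 2)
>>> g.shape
(3,)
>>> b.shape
(7, 7)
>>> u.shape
(17, 3)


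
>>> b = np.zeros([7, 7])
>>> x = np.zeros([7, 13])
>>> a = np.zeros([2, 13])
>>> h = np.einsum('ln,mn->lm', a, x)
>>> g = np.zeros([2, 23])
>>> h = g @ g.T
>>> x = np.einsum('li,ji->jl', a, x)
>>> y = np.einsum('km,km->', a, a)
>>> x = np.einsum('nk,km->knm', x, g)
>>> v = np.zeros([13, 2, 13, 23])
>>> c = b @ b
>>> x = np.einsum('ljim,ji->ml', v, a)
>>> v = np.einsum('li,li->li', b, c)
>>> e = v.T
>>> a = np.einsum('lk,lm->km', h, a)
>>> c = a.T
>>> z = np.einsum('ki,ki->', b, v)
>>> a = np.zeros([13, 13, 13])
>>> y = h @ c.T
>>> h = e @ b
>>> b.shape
(7, 7)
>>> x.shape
(23, 13)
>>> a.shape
(13, 13, 13)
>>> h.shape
(7, 7)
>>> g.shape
(2, 23)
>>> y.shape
(2, 13)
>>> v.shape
(7, 7)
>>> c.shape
(13, 2)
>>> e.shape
(7, 7)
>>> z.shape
()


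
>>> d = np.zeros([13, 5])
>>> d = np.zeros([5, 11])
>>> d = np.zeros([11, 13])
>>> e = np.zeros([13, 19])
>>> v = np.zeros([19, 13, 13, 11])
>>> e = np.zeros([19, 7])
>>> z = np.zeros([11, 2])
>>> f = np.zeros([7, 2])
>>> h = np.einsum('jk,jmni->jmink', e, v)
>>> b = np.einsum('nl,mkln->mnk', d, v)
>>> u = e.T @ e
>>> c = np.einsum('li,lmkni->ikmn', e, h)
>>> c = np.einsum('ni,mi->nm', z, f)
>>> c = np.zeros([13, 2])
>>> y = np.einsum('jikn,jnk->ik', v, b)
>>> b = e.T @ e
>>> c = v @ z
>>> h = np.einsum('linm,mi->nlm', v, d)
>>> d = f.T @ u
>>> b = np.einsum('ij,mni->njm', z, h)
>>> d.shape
(2, 7)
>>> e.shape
(19, 7)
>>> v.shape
(19, 13, 13, 11)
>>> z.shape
(11, 2)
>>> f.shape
(7, 2)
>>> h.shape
(13, 19, 11)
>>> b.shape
(19, 2, 13)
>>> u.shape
(7, 7)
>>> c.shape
(19, 13, 13, 2)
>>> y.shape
(13, 13)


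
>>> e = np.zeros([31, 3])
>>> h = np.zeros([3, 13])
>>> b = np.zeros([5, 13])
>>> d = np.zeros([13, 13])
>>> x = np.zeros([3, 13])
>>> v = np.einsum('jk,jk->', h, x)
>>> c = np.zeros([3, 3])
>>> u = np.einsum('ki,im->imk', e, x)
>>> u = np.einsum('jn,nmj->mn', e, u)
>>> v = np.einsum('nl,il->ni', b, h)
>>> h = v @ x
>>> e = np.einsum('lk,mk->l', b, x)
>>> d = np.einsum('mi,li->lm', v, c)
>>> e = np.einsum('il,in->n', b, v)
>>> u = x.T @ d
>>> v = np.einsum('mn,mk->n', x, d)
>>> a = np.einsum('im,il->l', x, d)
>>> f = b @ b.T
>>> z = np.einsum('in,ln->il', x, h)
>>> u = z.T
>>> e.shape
(3,)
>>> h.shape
(5, 13)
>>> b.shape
(5, 13)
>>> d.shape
(3, 5)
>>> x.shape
(3, 13)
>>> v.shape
(13,)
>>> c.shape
(3, 3)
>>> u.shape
(5, 3)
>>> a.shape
(5,)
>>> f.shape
(5, 5)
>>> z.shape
(3, 5)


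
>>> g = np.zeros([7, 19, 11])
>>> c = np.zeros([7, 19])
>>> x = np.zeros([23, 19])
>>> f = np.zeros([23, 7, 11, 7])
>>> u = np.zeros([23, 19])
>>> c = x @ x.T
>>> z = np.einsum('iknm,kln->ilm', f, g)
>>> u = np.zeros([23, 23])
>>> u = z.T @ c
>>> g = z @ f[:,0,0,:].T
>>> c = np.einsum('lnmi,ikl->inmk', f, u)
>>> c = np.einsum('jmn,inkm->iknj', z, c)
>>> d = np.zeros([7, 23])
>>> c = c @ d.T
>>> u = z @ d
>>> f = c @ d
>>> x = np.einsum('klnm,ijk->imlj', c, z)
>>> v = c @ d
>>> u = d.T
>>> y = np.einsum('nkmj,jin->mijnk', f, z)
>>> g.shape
(23, 19, 23)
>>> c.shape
(7, 11, 7, 7)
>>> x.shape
(23, 7, 11, 19)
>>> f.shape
(7, 11, 7, 23)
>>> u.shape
(23, 7)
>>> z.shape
(23, 19, 7)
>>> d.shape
(7, 23)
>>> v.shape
(7, 11, 7, 23)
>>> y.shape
(7, 19, 23, 7, 11)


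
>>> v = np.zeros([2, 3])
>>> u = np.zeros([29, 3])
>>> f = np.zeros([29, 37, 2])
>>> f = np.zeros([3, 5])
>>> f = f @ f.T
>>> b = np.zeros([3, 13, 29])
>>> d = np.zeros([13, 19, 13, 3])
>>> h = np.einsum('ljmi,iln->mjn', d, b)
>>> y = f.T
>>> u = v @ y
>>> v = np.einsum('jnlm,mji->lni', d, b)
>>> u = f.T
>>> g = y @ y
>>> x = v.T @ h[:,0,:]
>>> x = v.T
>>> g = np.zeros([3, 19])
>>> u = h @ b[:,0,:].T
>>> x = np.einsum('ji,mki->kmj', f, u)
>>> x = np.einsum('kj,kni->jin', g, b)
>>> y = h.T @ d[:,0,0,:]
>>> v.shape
(13, 19, 29)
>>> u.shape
(13, 19, 3)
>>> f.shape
(3, 3)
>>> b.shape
(3, 13, 29)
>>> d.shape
(13, 19, 13, 3)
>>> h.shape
(13, 19, 29)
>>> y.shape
(29, 19, 3)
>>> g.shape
(3, 19)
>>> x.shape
(19, 29, 13)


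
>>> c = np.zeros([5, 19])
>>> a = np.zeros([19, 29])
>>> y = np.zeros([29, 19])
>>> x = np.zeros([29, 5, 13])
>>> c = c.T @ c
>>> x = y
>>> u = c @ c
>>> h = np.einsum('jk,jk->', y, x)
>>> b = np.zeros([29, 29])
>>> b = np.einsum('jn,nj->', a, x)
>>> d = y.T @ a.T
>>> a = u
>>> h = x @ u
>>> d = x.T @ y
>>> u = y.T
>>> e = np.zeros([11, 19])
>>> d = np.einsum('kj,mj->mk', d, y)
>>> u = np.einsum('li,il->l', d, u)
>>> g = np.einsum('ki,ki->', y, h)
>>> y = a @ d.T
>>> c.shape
(19, 19)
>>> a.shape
(19, 19)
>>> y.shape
(19, 29)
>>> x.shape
(29, 19)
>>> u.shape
(29,)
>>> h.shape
(29, 19)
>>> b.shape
()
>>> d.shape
(29, 19)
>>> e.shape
(11, 19)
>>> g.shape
()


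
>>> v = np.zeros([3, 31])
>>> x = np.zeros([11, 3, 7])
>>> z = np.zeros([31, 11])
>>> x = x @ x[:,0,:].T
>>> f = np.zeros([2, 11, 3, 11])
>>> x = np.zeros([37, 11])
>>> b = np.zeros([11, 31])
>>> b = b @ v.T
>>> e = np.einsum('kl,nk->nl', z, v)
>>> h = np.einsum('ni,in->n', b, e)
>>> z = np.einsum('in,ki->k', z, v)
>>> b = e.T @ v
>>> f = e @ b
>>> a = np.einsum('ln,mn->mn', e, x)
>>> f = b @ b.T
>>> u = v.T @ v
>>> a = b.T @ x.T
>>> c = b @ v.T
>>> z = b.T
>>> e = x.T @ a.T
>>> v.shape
(3, 31)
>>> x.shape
(37, 11)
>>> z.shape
(31, 11)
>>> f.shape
(11, 11)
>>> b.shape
(11, 31)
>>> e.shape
(11, 31)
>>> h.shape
(11,)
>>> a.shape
(31, 37)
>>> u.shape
(31, 31)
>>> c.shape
(11, 3)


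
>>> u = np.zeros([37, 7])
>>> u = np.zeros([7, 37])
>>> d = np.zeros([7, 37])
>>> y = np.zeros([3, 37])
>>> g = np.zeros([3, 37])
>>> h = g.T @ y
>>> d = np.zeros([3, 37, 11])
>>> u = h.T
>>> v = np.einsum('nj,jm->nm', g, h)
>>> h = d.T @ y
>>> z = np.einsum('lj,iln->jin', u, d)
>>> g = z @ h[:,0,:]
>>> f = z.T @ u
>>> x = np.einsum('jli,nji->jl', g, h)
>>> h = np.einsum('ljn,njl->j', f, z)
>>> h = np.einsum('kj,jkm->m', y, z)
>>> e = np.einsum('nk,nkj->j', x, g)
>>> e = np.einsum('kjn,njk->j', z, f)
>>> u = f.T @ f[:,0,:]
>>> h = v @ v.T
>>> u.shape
(37, 3, 37)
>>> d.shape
(3, 37, 11)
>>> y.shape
(3, 37)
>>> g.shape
(37, 3, 37)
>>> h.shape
(3, 3)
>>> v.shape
(3, 37)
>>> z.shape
(37, 3, 11)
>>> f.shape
(11, 3, 37)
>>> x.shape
(37, 3)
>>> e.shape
(3,)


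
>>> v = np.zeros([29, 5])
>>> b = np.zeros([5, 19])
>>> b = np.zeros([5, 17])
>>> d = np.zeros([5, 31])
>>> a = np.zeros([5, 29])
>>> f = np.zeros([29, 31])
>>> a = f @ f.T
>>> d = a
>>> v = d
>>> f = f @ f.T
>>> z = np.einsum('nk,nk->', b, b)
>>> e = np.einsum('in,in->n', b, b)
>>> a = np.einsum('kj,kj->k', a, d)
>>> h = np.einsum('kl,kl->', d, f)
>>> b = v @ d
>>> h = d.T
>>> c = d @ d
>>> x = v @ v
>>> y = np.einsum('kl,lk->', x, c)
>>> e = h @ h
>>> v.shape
(29, 29)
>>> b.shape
(29, 29)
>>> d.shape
(29, 29)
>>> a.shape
(29,)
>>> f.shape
(29, 29)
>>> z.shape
()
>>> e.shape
(29, 29)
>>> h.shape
(29, 29)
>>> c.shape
(29, 29)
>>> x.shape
(29, 29)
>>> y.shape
()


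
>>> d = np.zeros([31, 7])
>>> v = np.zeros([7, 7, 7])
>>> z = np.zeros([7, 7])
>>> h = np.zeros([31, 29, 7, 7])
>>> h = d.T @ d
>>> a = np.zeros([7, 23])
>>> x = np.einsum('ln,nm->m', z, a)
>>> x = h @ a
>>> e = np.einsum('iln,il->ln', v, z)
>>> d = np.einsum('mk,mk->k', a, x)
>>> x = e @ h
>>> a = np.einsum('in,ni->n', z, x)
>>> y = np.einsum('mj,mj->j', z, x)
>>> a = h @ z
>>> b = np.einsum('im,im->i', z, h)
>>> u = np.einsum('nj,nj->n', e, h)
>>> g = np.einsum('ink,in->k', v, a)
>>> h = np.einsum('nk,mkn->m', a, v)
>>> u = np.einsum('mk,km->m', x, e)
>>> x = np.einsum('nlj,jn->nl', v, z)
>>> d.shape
(23,)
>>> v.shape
(7, 7, 7)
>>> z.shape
(7, 7)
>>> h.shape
(7,)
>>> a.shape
(7, 7)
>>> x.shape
(7, 7)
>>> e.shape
(7, 7)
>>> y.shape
(7,)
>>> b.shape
(7,)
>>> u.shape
(7,)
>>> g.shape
(7,)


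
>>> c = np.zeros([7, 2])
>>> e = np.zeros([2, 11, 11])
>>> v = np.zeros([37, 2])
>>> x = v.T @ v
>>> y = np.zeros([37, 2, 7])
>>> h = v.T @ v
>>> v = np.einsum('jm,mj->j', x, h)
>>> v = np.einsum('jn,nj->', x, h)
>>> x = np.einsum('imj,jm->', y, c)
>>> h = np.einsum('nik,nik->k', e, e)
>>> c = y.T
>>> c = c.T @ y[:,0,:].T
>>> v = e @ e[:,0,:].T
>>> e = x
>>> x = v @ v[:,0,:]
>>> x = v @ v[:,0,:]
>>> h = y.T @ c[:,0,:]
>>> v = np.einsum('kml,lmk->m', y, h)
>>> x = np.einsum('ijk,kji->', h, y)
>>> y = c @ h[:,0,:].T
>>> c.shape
(37, 2, 37)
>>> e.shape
()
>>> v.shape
(2,)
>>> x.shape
()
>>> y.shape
(37, 2, 7)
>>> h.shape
(7, 2, 37)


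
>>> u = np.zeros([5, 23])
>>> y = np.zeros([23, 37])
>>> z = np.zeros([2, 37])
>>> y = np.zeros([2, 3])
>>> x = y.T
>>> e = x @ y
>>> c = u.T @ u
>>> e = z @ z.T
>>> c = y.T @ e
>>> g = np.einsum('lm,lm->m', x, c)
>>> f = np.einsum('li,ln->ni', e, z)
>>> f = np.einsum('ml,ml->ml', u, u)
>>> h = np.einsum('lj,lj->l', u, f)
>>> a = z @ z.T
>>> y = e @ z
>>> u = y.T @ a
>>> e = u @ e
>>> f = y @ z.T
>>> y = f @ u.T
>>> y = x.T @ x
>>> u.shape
(37, 2)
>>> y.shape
(2, 2)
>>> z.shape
(2, 37)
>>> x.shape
(3, 2)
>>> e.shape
(37, 2)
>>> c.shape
(3, 2)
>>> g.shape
(2,)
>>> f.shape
(2, 2)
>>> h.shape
(5,)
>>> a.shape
(2, 2)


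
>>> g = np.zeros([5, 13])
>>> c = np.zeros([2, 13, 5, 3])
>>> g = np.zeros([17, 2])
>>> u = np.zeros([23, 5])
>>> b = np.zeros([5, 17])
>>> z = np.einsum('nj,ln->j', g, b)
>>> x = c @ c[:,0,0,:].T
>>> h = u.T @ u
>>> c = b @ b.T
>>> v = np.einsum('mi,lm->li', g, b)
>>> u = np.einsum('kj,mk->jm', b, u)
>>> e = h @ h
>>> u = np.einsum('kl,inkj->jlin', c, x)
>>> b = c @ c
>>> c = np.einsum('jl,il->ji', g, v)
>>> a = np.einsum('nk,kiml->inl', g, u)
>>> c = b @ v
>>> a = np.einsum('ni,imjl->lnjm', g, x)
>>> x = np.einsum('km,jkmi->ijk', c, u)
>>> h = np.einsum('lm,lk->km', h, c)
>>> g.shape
(17, 2)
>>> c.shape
(5, 2)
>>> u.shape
(2, 5, 2, 13)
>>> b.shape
(5, 5)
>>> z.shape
(2,)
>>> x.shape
(13, 2, 5)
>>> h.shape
(2, 5)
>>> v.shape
(5, 2)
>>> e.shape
(5, 5)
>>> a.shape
(2, 17, 5, 13)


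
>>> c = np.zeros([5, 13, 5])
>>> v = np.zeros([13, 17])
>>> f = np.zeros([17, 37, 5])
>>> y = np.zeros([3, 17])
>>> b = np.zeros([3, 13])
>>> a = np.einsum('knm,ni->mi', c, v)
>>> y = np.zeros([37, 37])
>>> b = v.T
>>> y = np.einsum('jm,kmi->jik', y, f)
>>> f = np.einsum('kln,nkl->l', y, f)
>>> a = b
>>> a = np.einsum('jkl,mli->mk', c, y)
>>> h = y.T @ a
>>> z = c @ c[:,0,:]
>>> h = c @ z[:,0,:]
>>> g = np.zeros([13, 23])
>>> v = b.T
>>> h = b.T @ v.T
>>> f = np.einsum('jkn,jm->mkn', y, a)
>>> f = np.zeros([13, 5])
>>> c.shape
(5, 13, 5)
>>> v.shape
(13, 17)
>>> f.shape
(13, 5)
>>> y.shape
(37, 5, 17)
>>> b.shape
(17, 13)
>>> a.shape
(37, 13)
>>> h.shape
(13, 13)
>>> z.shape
(5, 13, 5)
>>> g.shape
(13, 23)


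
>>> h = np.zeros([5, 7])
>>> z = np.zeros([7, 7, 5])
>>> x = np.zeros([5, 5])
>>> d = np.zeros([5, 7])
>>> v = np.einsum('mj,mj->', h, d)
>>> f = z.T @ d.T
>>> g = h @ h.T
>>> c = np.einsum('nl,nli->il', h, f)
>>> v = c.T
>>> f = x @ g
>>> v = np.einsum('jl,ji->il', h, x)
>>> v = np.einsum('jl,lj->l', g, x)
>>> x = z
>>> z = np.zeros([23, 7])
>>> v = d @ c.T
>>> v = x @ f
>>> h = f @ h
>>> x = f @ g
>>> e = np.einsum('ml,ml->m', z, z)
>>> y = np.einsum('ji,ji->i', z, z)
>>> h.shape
(5, 7)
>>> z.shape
(23, 7)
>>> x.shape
(5, 5)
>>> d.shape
(5, 7)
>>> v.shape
(7, 7, 5)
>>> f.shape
(5, 5)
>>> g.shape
(5, 5)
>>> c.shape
(5, 7)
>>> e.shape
(23,)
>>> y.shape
(7,)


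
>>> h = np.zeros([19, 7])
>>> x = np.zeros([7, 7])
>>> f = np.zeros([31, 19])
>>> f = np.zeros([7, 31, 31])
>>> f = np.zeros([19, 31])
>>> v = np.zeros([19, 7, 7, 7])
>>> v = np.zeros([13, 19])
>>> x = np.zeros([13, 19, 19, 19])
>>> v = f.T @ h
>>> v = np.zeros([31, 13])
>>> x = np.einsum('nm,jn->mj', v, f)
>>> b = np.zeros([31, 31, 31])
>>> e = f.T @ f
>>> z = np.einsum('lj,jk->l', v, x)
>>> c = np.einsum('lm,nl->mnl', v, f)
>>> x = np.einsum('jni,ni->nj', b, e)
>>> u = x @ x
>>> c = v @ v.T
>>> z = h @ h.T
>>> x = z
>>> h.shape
(19, 7)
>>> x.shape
(19, 19)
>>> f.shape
(19, 31)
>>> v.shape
(31, 13)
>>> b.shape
(31, 31, 31)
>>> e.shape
(31, 31)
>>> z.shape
(19, 19)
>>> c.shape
(31, 31)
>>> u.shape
(31, 31)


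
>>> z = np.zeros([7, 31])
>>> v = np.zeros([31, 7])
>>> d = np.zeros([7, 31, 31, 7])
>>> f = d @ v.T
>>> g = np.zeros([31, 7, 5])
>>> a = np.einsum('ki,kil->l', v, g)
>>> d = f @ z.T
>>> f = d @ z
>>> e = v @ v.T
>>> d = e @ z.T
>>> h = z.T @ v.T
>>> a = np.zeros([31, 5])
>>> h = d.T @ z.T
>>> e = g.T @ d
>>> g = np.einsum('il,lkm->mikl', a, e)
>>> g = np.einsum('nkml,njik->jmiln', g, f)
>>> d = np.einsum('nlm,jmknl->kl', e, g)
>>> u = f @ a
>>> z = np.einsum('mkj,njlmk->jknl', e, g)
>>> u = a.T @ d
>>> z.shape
(7, 7, 31, 31)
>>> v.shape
(31, 7)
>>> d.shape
(31, 7)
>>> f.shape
(7, 31, 31, 31)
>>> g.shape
(31, 7, 31, 5, 7)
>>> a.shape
(31, 5)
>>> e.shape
(5, 7, 7)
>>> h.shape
(7, 7)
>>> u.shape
(5, 7)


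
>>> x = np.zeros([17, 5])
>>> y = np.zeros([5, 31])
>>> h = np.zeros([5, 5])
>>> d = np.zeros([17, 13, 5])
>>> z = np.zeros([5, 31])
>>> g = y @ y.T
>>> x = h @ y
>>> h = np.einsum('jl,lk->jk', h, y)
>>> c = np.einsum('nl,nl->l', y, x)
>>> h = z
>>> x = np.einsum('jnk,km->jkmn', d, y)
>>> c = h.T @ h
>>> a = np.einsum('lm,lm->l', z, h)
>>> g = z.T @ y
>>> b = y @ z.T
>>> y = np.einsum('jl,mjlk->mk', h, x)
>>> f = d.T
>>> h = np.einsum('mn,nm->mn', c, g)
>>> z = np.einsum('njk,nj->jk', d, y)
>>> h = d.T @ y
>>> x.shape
(17, 5, 31, 13)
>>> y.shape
(17, 13)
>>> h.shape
(5, 13, 13)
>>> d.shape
(17, 13, 5)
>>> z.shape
(13, 5)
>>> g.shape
(31, 31)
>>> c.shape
(31, 31)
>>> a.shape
(5,)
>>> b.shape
(5, 5)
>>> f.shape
(5, 13, 17)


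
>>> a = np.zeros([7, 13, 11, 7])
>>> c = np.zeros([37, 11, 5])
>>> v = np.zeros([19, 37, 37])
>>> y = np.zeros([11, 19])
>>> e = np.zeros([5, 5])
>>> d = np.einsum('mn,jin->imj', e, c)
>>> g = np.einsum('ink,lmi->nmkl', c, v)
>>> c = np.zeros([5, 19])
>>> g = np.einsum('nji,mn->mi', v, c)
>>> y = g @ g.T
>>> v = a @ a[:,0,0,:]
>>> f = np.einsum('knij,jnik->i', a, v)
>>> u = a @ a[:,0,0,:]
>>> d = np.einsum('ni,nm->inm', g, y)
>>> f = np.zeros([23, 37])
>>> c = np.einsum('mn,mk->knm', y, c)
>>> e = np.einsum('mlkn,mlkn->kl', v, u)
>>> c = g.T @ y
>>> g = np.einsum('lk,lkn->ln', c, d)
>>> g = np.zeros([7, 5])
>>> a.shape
(7, 13, 11, 7)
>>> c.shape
(37, 5)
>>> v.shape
(7, 13, 11, 7)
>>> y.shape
(5, 5)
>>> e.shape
(11, 13)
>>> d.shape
(37, 5, 5)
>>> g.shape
(7, 5)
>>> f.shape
(23, 37)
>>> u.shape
(7, 13, 11, 7)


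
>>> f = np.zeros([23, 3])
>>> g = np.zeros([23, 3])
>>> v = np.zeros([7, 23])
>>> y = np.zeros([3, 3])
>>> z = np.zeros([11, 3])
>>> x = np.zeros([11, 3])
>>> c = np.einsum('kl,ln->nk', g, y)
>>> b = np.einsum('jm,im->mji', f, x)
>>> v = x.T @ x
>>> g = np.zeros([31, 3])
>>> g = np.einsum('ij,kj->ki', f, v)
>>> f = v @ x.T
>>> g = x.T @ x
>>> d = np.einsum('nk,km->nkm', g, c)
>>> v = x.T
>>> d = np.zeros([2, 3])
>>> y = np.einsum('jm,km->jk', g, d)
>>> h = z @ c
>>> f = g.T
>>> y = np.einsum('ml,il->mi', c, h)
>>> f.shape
(3, 3)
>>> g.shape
(3, 3)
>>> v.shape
(3, 11)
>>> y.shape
(3, 11)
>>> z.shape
(11, 3)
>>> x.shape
(11, 3)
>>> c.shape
(3, 23)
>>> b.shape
(3, 23, 11)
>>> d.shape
(2, 3)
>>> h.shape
(11, 23)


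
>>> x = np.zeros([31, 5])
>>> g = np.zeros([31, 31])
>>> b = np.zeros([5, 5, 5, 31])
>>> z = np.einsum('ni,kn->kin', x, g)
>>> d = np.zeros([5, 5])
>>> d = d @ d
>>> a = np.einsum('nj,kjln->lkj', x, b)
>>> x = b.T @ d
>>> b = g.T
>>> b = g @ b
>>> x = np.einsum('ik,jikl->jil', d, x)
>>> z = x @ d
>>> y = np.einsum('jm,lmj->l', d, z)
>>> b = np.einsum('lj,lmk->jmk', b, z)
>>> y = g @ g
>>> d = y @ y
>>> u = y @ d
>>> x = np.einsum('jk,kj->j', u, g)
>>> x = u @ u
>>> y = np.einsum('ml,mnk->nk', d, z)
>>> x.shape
(31, 31)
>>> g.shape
(31, 31)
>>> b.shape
(31, 5, 5)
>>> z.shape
(31, 5, 5)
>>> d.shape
(31, 31)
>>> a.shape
(5, 5, 5)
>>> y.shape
(5, 5)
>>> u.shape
(31, 31)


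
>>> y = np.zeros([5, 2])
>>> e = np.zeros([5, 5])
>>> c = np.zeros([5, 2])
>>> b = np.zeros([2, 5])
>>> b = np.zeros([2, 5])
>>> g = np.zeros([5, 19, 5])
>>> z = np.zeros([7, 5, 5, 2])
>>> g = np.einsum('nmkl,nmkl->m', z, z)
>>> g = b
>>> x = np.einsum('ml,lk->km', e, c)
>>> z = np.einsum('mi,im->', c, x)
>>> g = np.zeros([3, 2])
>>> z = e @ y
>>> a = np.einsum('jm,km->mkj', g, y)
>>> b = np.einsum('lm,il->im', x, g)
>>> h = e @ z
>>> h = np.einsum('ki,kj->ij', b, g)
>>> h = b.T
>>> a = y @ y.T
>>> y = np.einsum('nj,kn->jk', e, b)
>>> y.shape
(5, 3)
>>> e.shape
(5, 5)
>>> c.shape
(5, 2)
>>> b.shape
(3, 5)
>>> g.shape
(3, 2)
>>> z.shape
(5, 2)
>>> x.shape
(2, 5)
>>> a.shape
(5, 5)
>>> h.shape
(5, 3)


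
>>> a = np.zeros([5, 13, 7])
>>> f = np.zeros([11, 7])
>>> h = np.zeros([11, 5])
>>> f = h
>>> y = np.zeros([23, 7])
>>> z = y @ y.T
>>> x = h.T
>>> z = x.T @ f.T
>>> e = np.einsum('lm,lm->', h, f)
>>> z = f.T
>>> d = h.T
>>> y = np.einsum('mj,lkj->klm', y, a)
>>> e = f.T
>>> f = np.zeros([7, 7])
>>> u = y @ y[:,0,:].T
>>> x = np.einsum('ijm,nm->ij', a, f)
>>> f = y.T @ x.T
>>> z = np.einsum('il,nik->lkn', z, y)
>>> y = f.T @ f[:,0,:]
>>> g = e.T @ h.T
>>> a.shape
(5, 13, 7)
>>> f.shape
(23, 5, 5)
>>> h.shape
(11, 5)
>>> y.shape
(5, 5, 5)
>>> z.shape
(11, 23, 13)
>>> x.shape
(5, 13)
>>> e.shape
(5, 11)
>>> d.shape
(5, 11)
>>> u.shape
(13, 5, 13)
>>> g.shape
(11, 11)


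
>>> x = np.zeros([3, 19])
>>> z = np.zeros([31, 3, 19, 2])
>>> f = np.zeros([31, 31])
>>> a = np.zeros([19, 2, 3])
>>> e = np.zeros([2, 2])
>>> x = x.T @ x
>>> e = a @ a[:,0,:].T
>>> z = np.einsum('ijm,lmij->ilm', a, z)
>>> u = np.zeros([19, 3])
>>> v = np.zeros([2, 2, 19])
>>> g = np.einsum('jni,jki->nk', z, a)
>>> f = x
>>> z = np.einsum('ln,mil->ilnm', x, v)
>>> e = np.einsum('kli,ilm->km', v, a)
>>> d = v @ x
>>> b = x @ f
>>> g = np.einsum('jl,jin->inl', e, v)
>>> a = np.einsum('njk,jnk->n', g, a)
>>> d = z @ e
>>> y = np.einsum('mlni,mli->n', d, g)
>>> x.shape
(19, 19)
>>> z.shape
(2, 19, 19, 2)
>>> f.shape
(19, 19)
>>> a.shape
(2,)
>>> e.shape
(2, 3)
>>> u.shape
(19, 3)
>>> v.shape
(2, 2, 19)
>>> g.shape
(2, 19, 3)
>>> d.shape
(2, 19, 19, 3)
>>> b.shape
(19, 19)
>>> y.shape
(19,)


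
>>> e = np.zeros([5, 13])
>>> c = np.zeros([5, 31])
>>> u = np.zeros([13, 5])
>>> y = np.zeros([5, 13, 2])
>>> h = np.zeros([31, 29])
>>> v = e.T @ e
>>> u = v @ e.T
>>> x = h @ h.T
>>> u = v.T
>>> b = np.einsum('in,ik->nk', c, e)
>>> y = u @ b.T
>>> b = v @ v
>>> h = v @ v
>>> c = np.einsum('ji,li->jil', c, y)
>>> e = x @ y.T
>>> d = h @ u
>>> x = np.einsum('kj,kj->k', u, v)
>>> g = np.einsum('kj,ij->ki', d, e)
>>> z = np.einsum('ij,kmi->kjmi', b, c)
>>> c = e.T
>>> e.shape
(31, 13)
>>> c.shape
(13, 31)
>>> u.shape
(13, 13)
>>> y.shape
(13, 31)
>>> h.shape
(13, 13)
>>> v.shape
(13, 13)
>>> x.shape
(13,)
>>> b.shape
(13, 13)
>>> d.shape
(13, 13)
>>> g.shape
(13, 31)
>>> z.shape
(5, 13, 31, 13)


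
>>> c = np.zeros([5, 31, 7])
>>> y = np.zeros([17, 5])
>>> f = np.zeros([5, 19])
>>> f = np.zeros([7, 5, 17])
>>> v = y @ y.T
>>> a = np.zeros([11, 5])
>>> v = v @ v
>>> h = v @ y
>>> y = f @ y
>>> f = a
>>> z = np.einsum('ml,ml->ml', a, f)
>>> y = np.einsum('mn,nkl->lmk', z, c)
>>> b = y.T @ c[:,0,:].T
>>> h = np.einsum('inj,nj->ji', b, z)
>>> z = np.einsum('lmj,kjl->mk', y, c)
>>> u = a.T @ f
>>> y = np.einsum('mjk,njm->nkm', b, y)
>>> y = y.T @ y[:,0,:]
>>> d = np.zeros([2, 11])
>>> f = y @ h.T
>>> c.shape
(5, 31, 7)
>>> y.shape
(31, 5, 31)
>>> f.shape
(31, 5, 5)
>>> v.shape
(17, 17)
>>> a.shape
(11, 5)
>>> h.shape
(5, 31)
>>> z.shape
(11, 5)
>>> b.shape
(31, 11, 5)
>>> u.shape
(5, 5)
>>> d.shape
(2, 11)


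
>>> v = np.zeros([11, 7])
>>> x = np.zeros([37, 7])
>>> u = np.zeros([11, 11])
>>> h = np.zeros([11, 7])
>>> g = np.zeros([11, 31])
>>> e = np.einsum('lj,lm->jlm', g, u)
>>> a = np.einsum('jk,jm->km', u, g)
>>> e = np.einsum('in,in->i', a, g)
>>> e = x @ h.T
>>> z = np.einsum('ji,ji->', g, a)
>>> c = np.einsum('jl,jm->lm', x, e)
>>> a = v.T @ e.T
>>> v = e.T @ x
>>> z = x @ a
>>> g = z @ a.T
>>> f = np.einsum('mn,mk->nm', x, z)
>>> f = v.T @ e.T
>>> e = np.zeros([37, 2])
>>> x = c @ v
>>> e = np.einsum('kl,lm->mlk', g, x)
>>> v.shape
(11, 7)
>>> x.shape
(7, 7)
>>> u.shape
(11, 11)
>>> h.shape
(11, 7)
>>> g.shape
(37, 7)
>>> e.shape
(7, 7, 37)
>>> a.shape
(7, 37)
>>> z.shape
(37, 37)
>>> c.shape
(7, 11)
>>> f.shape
(7, 37)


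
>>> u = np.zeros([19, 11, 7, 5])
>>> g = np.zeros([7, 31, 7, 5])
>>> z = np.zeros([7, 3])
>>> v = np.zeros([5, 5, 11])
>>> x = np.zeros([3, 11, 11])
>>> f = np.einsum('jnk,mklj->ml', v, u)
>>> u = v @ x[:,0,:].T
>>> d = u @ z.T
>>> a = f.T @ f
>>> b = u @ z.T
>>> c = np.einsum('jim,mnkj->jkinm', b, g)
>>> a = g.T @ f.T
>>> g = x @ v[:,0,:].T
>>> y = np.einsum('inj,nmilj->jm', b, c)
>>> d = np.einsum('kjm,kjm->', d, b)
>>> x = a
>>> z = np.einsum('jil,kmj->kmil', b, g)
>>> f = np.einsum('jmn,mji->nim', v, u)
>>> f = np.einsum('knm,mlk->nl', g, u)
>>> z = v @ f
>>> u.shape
(5, 5, 3)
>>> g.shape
(3, 11, 5)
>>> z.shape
(5, 5, 5)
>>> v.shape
(5, 5, 11)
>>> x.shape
(5, 7, 31, 19)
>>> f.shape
(11, 5)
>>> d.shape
()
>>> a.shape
(5, 7, 31, 19)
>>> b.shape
(5, 5, 7)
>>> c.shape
(5, 7, 5, 31, 7)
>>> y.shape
(7, 7)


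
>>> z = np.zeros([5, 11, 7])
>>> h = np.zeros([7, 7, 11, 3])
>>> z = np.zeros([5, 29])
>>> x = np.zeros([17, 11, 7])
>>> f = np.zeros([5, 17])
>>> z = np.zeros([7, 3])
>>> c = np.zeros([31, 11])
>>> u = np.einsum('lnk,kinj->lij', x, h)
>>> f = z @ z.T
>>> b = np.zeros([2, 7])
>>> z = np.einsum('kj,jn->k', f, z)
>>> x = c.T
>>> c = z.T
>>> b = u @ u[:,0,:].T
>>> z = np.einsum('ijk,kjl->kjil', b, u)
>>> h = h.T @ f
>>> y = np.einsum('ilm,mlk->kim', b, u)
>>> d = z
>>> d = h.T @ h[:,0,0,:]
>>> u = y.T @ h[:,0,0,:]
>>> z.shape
(17, 7, 17, 3)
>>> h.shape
(3, 11, 7, 7)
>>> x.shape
(11, 31)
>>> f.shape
(7, 7)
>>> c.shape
(7,)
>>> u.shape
(17, 17, 7)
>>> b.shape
(17, 7, 17)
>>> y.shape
(3, 17, 17)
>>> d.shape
(7, 7, 11, 7)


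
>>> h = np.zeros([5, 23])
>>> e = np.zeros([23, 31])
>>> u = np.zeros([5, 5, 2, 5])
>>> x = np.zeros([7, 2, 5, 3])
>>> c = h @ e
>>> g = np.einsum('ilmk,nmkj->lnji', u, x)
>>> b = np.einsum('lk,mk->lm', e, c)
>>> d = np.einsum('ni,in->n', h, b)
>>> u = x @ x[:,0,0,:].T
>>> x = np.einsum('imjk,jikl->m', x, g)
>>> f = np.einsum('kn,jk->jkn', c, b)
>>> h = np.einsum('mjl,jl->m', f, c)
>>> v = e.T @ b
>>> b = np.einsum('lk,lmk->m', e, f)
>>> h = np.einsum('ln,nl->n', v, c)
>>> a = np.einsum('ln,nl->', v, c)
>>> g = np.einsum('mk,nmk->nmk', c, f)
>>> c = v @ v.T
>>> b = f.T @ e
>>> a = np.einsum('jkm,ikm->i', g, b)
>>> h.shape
(5,)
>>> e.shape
(23, 31)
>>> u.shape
(7, 2, 5, 7)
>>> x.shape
(2,)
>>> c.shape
(31, 31)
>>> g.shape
(23, 5, 31)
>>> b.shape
(31, 5, 31)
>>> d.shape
(5,)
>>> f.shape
(23, 5, 31)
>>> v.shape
(31, 5)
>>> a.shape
(31,)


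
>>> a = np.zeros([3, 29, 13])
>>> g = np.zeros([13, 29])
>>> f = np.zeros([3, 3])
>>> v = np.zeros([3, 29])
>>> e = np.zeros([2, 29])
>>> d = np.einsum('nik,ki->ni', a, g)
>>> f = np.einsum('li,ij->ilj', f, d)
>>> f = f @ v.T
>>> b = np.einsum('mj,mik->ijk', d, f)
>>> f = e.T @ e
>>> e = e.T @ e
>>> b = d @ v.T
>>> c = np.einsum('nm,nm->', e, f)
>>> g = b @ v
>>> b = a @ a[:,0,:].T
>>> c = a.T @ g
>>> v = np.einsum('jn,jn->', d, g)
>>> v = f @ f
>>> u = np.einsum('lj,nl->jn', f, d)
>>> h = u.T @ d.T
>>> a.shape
(3, 29, 13)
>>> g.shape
(3, 29)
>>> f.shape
(29, 29)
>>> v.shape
(29, 29)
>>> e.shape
(29, 29)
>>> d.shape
(3, 29)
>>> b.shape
(3, 29, 3)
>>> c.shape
(13, 29, 29)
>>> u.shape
(29, 3)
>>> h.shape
(3, 3)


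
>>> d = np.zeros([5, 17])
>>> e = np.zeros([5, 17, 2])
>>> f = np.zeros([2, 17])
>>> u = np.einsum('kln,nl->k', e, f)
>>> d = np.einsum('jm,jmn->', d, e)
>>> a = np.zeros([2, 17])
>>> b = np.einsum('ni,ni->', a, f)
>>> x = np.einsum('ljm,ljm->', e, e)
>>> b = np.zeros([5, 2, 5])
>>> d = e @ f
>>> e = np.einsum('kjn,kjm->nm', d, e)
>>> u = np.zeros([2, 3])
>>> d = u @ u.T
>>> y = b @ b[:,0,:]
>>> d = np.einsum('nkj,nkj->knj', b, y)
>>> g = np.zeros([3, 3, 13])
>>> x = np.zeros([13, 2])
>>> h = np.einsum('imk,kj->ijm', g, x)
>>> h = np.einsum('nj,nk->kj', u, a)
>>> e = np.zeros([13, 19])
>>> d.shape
(2, 5, 5)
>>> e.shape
(13, 19)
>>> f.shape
(2, 17)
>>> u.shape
(2, 3)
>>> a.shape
(2, 17)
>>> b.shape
(5, 2, 5)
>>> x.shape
(13, 2)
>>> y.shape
(5, 2, 5)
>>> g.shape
(3, 3, 13)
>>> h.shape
(17, 3)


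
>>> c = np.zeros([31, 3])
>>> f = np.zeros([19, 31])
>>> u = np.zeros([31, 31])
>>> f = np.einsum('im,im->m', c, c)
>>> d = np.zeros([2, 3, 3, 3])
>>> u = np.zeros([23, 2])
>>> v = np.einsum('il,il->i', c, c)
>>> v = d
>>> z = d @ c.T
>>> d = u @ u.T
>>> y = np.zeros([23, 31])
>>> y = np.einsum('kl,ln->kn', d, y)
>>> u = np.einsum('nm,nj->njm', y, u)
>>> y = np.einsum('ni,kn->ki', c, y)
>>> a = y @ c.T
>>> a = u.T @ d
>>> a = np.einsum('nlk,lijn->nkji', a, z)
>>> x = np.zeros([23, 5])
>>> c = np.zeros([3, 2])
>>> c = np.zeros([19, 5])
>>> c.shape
(19, 5)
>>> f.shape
(3,)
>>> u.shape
(23, 2, 31)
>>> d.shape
(23, 23)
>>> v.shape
(2, 3, 3, 3)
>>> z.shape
(2, 3, 3, 31)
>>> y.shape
(23, 3)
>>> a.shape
(31, 23, 3, 3)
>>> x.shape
(23, 5)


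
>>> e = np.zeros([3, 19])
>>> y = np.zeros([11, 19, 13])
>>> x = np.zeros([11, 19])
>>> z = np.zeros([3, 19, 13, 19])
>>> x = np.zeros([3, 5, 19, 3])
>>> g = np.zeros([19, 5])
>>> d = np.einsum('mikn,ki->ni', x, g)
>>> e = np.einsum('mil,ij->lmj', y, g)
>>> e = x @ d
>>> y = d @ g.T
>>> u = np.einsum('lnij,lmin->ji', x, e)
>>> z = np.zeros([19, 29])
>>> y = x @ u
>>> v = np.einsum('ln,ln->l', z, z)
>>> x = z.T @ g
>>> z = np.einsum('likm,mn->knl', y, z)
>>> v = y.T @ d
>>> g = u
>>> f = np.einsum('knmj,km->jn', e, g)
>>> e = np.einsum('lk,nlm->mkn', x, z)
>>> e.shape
(3, 5, 19)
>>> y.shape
(3, 5, 19, 19)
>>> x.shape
(29, 5)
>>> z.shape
(19, 29, 3)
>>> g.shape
(3, 19)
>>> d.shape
(3, 5)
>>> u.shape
(3, 19)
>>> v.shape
(19, 19, 5, 5)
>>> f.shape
(5, 5)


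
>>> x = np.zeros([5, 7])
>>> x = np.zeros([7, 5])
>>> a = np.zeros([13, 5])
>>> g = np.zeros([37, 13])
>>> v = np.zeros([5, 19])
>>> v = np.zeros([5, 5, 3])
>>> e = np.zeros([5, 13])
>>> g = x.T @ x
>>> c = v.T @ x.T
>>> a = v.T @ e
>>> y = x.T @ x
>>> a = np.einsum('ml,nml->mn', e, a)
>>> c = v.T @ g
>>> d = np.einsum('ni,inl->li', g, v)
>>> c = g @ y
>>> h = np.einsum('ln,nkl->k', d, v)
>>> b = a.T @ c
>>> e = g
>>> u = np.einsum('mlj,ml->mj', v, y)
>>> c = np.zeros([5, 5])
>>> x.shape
(7, 5)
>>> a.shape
(5, 3)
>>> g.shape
(5, 5)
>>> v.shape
(5, 5, 3)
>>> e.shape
(5, 5)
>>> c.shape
(5, 5)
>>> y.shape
(5, 5)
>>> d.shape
(3, 5)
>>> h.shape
(5,)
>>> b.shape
(3, 5)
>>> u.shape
(5, 3)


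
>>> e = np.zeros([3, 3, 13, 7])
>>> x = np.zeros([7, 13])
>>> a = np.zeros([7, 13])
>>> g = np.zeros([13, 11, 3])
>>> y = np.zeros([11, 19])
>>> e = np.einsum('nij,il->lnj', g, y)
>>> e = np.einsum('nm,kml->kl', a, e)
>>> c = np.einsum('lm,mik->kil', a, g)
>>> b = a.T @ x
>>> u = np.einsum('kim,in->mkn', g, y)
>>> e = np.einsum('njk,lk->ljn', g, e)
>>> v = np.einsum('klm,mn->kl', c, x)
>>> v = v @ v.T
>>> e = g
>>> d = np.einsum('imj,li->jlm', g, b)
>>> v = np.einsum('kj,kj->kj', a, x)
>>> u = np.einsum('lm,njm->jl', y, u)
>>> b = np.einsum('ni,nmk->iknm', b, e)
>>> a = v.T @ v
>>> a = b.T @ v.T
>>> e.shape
(13, 11, 3)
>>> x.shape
(7, 13)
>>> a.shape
(11, 13, 3, 7)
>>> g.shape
(13, 11, 3)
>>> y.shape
(11, 19)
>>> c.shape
(3, 11, 7)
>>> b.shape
(13, 3, 13, 11)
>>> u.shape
(13, 11)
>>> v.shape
(7, 13)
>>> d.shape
(3, 13, 11)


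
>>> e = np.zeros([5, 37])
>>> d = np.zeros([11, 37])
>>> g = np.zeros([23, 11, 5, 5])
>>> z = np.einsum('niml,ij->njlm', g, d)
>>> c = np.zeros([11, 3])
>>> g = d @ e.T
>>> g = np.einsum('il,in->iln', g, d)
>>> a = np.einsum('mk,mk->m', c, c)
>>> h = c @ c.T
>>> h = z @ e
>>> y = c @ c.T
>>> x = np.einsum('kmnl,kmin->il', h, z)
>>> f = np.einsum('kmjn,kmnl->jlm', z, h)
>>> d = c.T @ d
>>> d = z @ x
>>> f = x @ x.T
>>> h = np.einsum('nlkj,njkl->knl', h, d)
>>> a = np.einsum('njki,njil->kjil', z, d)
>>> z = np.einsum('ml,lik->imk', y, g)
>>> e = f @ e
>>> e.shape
(5, 37)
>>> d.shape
(23, 37, 5, 37)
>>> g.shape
(11, 5, 37)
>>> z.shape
(5, 11, 37)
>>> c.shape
(11, 3)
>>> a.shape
(5, 37, 5, 37)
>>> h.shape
(5, 23, 37)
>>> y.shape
(11, 11)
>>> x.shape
(5, 37)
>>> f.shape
(5, 5)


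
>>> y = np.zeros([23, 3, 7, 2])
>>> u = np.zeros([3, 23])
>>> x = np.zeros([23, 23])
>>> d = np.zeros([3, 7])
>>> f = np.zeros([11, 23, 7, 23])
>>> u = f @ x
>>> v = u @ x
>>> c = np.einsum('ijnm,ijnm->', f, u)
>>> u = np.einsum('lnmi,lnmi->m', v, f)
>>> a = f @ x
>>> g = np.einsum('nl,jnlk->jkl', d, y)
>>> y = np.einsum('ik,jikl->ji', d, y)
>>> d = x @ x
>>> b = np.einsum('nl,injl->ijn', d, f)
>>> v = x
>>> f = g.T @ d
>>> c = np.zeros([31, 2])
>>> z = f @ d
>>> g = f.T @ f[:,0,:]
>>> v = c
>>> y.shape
(23, 3)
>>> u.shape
(7,)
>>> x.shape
(23, 23)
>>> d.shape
(23, 23)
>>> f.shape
(7, 2, 23)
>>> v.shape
(31, 2)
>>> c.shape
(31, 2)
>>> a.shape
(11, 23, 7, 23)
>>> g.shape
(23, 2, 23)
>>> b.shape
(11, 7, 23)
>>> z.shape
(7, 2, 23)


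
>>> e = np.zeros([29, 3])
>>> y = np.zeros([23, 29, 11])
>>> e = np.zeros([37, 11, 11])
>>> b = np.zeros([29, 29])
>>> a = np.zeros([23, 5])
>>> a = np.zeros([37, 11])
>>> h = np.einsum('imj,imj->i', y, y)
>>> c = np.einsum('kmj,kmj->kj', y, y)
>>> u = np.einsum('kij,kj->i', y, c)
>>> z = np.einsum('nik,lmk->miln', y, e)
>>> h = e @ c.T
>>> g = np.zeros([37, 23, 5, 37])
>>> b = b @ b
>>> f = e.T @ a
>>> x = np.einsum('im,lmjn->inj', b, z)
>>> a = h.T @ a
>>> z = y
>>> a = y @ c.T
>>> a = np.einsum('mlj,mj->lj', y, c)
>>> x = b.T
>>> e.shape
(37, 11, 11)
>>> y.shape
(23, 29, 11)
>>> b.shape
(29, 29)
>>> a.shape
(29, 11)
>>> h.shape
(37, 11, 23)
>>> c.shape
(23, 11)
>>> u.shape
(29,)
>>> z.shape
(23, 29, 11)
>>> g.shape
(37, 23, 5, 37)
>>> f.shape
(11, 11, 11)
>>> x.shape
(29, 29)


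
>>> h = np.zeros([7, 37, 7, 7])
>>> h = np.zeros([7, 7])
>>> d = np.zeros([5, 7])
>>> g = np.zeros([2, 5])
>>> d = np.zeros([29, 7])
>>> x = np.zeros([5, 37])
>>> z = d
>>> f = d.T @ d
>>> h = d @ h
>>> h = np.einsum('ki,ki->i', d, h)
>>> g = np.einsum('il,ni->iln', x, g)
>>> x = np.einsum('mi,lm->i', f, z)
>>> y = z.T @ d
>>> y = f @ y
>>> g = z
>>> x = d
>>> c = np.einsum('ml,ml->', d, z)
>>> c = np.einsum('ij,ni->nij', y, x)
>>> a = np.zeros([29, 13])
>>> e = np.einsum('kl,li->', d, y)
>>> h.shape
(7,)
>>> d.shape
(29, 7)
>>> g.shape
(29, 7)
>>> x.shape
(29, 7)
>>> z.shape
(29, 7)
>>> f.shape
(7, 7)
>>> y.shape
(7, 7)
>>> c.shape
(29, 7, 7)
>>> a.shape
(29, 13)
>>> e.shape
()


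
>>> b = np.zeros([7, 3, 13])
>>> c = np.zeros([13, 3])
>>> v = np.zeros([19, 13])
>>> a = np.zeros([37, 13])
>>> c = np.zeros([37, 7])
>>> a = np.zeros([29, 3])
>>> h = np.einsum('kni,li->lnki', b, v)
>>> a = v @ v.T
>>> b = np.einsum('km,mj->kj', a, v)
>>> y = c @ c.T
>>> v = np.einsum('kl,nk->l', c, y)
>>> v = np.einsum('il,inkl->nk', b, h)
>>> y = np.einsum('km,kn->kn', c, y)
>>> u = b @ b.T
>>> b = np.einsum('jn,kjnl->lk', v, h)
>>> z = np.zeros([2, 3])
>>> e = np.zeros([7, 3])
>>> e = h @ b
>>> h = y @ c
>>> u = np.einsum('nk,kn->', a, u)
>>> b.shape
(13, 19)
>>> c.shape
(37, 7)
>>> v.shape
(3, 7)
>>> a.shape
(19, 19)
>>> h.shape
(37, 7)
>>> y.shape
(37, 37)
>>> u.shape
()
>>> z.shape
(2, 3)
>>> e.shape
(19, 3, 7, 19)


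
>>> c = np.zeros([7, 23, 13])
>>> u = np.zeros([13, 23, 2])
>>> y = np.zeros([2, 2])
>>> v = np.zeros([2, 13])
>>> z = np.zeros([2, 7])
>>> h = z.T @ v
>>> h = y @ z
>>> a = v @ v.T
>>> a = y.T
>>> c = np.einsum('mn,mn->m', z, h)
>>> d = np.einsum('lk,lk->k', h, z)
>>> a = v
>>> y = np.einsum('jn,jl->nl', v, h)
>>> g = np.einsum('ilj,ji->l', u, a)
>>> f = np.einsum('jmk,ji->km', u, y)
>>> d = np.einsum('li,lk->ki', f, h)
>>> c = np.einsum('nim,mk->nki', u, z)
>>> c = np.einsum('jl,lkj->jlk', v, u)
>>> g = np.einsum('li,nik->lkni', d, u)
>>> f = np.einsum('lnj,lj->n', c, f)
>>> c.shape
(2, 13, 23)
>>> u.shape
(13, 23, 2)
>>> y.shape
(13, 7)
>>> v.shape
(2, 13)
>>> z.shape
(2, 7)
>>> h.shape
(2, 7)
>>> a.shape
(2, 13)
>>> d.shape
(7, 23)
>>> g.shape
(7, 2, 13, 23)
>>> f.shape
(13,)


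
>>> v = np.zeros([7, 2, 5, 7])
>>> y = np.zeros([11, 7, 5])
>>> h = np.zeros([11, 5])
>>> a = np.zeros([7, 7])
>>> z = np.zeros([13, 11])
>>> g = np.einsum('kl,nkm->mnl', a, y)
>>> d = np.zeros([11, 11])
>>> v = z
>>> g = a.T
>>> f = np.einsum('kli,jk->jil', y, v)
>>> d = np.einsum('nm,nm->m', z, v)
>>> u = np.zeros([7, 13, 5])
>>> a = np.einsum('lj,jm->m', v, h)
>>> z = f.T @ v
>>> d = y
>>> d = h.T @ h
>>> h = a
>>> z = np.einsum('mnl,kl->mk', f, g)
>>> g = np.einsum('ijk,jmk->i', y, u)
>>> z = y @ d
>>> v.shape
(13, 11)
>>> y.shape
(11, 7, 5)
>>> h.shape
(5,)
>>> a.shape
(5,)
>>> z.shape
(11, 7, 5)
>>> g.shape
(11,)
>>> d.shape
(5, 5)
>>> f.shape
(13, 5, 7)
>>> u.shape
(7, 13, 5)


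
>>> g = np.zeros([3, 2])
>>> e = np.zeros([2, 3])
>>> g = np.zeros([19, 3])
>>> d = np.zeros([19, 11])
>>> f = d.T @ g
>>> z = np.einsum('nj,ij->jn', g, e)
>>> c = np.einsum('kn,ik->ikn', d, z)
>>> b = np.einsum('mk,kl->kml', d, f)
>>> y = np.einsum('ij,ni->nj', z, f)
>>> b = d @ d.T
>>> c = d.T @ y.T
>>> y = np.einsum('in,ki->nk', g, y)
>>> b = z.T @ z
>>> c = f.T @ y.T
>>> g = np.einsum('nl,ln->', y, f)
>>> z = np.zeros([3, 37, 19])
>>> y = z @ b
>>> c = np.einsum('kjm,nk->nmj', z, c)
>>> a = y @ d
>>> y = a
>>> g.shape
()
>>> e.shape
(2, 3)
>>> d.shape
(19, 11)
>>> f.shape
(11, 3)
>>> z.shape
(3, 37, 19)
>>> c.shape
(3, 19, 37)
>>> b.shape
(19, 19)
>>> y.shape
(3, 37, 11)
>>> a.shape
(3, 37, 11)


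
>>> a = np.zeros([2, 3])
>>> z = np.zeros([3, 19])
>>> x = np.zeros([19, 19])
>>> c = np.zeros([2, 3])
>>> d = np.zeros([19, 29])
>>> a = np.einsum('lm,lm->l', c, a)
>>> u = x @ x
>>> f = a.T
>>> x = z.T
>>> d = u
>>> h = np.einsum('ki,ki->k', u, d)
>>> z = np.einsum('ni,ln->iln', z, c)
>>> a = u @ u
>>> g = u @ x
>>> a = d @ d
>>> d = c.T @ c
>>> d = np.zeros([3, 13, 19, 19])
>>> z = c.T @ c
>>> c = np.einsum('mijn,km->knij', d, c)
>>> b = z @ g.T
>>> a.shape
(19, 19)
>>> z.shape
(3, 3)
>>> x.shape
(19, 3)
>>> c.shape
(2, 19, 13, 19)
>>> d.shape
(3, 13, 19, 19)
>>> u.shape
(19, 19)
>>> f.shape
(2,)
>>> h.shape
(19,)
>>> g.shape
(19, 3)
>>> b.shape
(3, 19)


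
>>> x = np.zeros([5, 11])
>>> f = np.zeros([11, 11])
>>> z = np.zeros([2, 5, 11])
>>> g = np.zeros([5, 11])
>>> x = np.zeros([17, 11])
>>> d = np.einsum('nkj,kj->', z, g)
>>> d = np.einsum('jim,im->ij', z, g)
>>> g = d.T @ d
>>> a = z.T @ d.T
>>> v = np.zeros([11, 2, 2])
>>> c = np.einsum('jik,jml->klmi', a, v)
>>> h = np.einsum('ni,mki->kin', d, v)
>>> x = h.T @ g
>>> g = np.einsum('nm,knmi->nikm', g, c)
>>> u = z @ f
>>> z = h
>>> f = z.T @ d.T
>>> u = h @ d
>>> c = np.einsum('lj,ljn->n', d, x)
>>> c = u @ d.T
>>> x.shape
(5, 2, 2)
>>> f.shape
(5, 2, 5)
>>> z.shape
(2, 2, 5)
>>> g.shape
(2, 5, 5, 2)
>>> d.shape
(5, 2)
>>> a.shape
(11, 5, 5)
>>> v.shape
(11, 2, 2)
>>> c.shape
(2, 2, 5)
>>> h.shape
(2, 2, 5)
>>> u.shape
(2, 2, 2)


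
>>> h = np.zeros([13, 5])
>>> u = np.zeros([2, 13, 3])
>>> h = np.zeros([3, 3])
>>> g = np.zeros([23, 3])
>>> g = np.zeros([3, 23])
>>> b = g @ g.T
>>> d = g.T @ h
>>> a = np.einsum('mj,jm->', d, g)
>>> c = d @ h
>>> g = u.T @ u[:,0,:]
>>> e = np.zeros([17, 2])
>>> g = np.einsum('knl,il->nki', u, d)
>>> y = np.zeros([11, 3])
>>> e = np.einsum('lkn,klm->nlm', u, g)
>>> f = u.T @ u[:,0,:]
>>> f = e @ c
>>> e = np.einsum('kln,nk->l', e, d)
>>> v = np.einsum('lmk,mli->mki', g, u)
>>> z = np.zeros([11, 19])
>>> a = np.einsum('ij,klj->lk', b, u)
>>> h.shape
(3, 3)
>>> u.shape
(2, 13, 3)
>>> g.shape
(13, 2, 23)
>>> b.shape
(3, 3)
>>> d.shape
(23, 3)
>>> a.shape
(13, 2)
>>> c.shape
(23, 3)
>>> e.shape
(2,)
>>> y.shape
(11, 3)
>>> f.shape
(3, 2, 3)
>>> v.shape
(2, 23, 3)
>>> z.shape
(11, 19)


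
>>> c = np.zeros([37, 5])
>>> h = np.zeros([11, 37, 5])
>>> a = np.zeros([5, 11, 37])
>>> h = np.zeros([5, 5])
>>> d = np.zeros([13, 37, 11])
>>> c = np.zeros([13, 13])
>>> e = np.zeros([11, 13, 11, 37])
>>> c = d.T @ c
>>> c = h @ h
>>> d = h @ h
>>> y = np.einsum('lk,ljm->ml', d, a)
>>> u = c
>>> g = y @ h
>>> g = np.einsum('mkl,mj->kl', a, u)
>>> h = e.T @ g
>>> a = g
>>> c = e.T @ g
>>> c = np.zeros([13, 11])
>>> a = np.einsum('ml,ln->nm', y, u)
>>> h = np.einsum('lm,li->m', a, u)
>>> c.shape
(13, 11)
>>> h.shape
(37,)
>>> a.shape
(5, 37)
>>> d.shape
(5, 5)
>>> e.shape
(11, 13, 11, 37)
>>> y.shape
(37, 5)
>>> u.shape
(5, 5)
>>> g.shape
(11, 37)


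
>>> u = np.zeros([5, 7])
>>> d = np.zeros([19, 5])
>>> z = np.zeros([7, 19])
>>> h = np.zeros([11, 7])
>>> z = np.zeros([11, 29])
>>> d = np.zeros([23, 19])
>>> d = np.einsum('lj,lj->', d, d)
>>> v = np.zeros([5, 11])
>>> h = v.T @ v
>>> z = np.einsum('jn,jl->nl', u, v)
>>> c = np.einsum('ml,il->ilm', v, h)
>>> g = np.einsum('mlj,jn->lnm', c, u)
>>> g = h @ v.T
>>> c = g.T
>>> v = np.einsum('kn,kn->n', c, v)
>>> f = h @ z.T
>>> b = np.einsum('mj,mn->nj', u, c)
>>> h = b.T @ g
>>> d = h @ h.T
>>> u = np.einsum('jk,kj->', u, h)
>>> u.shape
()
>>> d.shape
(7, 7)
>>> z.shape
(7, 11)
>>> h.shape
(7, 5)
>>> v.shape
(11,)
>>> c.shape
(5, 11)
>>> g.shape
(11, 5)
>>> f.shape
(11, 7)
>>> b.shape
(11, 7)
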